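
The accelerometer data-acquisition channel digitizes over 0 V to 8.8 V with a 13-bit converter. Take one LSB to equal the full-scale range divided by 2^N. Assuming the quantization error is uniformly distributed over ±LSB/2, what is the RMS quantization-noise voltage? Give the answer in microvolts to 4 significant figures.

V_FS = 8.8 V.
LSB = 8.8 V ÷ 2^13 = 8.8/8192 V = 1.07422 mV.
V_rms = LSB/√12 = 1.07422 mV / √12 = 310.1 µV.

310.1 µV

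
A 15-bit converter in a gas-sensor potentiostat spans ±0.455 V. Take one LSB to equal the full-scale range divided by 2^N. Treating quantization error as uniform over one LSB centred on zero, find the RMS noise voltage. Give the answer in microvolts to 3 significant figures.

8.02 µV

Range = 0.455 − (-0.455) = 0.91 V.
LSB = 0.91 V ÷ 2^15 = 0.91/32768 V = 27.771 µV.
σ_q = LSB/√12 = 27.771 µV/3.4641 = 8.02 µV.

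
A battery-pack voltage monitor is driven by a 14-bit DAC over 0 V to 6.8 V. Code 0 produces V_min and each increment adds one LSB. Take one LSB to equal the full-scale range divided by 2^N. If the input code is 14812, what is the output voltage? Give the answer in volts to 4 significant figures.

6.148 V

V_FS = 6.8 V. LSB = 6.8 V / 2^14.
V_out = V_min + code × LSB = 0 V + 14812 × 6.8 V / 16384
      = 0 + 6.14756 = 6.14756 V.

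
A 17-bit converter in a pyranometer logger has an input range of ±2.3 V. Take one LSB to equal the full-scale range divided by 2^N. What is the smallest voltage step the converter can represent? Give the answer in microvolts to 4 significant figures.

Span: 2.3 V − (-2.3 V) = 4.6 V.
Number of codes = 2^17 = 131072.
One LSB is 4.6 V / 131072 = 35.10 µV.

35.10 µV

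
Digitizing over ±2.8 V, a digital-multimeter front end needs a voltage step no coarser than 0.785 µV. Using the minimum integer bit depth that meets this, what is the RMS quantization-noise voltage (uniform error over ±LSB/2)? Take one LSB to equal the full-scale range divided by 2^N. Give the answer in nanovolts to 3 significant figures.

193 nV

Range = 2.8 − (-2.8) = 5.6 V.
Required number of levels: 5.6/0.785 µV = 7.1338e6; smallest N with 2^N ≥ that is 23.
LSB = 5.6 V ÷ 2^23 = 5.6/8388608 V = 0.66757 µV.
σ_q = LSB/√12 = 0.66757 µV/3.4641 = 193 nV.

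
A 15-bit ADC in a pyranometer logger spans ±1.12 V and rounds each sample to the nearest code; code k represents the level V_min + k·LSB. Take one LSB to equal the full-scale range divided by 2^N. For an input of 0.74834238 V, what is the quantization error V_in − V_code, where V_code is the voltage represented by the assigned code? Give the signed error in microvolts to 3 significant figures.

+12.3 µV

The full-scale span is 1.12 − (-1.12) = 2.24 V. LSB = 2.24 V / 2^15 ≈ 68.36 µV.
Position in LSBs: (0.74834238 − (-1.12)) × 32768/2.24 = 27331.1800; rounding gives k = 27331.
Reconstructed level: -1.12 + 27331 × 2.24/32768 V = 0.74833007813 V.
e = 0.74834238 − (0.74833007813) = +12.3 µV.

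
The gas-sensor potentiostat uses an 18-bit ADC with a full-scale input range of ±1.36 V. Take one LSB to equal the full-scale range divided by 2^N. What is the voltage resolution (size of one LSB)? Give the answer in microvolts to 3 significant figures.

Range = 1.36 − (-1.36) = 2.72 V.
2^18 = 262144 levels.
LSB = 2.72 V ÷ 2^18 = 2.72/262144 V = 10.4 µV.

10.4 µV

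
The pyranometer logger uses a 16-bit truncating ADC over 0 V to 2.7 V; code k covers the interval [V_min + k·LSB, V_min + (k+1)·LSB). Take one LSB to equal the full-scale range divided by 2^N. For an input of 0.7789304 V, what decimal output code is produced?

Range is 2.7 V. LSB = 2.7 V / 2^16 ≈ 41.20 µV.
code = ⌊(V_in − V_min)/LSB⌋ = ⌊(V_in − V_min) × 2^16 / range⌋
     = ⌊(0.7789304 − (0)) × 65536 / 2.7⌋ = ⌊0.7789304 × 65536/2.7⌋
     = ⌊18906.660⌋ = 18906.

18906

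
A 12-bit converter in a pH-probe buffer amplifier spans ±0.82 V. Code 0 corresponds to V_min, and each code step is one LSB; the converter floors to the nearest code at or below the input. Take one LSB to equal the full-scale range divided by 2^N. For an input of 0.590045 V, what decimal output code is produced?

Range = 0.82 − (-0.82) = 1.64 V. LSB = 1.64 V / 2^12 ≈ 400.4 µV.
V_in − V_min = 0.590045 − (-0.82) = 1.410045 V.
Divide by LSB: 1.410045 × 4096/1.64 = 3521.6734.
Truncating gives code 3521.

3521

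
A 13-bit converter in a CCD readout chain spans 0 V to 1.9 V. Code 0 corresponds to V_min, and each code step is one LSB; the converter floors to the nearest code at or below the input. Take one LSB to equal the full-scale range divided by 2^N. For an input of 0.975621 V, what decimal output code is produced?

4206

Full-scale range = 1.9 V. LSB = 1.9 V / 2^13 ≈ 231.9 µV.
(V_in − V_min) × 2^13/range = (0.975621 − (0)) × 8192/1.9 = 4206.467.
Floor → code = 4206.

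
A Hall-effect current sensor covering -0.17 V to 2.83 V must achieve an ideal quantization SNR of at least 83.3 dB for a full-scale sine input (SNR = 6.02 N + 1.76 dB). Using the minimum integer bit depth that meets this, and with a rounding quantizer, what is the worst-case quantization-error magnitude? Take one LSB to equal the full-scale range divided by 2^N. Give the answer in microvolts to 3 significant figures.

The full-scale span is 2.83 − (-0.17) = 3 V.
Solving 6.02 N ≥ 83.3 − 1.76: N ≥ 13.545. Round up → N = 14.
One LSB is 3 V / 16384 = 183.11 µV.
|e|_max = LSB/2 = 91.6 µV.

91.6 µV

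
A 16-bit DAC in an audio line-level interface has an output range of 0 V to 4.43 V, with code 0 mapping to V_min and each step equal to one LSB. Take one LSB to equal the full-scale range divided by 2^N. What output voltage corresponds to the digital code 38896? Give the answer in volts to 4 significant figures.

Span = 4.43 V. LSB = 4.43 V / 2^16.
V_out = V_min + code × LSB = 0 V + 38896 × 4.43 V / 65536
      = 0 V + 2.62923 V = 2.62923 V.

2.629 V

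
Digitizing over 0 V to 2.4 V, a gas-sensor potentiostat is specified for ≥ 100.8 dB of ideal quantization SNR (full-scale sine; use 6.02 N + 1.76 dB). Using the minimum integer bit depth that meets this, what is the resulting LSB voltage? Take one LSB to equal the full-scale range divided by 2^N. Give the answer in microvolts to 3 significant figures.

Range is 2.4 V.
N ≥ (100.8 − 1.76)/6.02 = 16.452 → N_min = 17.
Step size = 2.4/131072 V = 18.3 µV.

18.3 µV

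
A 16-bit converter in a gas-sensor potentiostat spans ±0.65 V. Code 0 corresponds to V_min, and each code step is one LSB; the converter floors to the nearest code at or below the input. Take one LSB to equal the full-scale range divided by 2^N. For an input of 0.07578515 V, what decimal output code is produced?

Range = 0.65 − (-0.65) = 1.3 V. LSB = 1.3 V / 2^16 ≈ 19.84 µV.
(V_in − V_min) × 2^16/range = (0.07578515 − (-0.65)) × 65536/1.3 = 36588.504.
Floor → code = 36588.

36588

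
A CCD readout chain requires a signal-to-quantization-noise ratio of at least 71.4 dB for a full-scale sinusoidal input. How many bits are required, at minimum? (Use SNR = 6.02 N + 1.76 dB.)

12 bits

Required N = ⌈(71.4 − 1.76)/6.02⌉ = ⌈11.568⌉ = 12.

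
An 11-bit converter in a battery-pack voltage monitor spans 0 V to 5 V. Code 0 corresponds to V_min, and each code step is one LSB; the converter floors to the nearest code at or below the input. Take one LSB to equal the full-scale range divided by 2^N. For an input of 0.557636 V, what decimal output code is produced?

Full-scale range = 5 V. LSB = 5 V / 2^11 ≈ 2.441 mV.
code = ⌊(V_in − V_min)/LSB⌋ = ⌊(V_in − V_min) × 2^11 / range⌋
     = ⌊(0.557636 − (0)) × 2048 / 5⌋ = ⌊0.557636 × 2048/5⌋
     = ⌊228.408⌋ = 228.

228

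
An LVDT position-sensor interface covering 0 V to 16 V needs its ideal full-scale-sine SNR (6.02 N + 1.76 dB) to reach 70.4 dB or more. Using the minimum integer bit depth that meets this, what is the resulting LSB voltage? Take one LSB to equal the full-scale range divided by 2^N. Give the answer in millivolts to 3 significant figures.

3.91 mV

V_FS = 16 V.
N ≥ (70.4 − 1.76)/6.02 = 11.402 → N_min = 12.
One LSB is 16 V / 4096 = 3.91 mV.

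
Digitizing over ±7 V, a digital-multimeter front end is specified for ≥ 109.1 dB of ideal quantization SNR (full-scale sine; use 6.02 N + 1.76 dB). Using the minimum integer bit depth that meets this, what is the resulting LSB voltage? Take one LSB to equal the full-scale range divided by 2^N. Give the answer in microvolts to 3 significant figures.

Range = 7 − (-7) = 14 V.
6.02 N + 1.76 ≥ 109.1 gives N ≥ 17.831, so the minimum integer is 18.
LSB = 14 V / 2^18 = 53.4 µV.

53.4 µV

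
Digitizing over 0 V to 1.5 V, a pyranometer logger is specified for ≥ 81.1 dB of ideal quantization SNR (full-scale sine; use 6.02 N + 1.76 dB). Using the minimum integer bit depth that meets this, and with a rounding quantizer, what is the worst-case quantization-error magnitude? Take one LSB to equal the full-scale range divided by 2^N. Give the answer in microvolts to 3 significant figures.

Range is 1.5 V.
N ≥ (81.1 − 1.76)/6.02 = 13.179 → N_min = 14.
Step size = 1.5/16384 V = 91.553 µV.
Max error for round-to-nearest is LSB/2 = 45.8 µV.

45.8 µV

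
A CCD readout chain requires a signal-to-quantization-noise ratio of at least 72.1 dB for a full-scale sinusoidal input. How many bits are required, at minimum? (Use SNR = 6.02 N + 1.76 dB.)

Required N = ⌈(72.1 − 1.76)/6.02⌉ = ⌈11.684⌉ = 12.

12 bits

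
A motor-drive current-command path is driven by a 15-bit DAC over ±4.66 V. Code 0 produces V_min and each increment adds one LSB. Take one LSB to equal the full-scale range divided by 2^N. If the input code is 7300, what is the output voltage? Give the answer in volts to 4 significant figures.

-2.584 V

The full-scale span is 4.66 − (-4.66) = 9.32 V. LSB = 9.32 V / 2^15.
V_out = -4.66 + 7300 × (9.32/32768) V
      = -4.66 V + 2.07629 V = -2.58371 V.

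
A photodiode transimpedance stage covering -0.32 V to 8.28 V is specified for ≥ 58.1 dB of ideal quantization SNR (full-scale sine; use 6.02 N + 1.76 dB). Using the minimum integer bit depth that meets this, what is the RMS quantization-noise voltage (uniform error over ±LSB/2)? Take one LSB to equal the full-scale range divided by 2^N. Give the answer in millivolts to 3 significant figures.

2.42 mV

The full-scale span is 8.28 − (-0.32) = 8.6 V.
N ≥ (58.1 − 1.76)/6.02 = 9.359 → N_min = 10.
Step size = 8.6/1024 V = 8.3984 mV.
σ_q = LSB/√12 = 8.3984 mV/3.4641 = 2.42 mV.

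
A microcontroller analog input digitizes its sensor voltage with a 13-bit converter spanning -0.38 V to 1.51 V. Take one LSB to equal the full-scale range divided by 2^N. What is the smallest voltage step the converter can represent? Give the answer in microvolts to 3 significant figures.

Range = 1.51 − (-0.38) = 1.89 V.
Number of codes = 2^13 = 8192.
LSB = 1.89 V / 2^13 = 231 µV.

231 µV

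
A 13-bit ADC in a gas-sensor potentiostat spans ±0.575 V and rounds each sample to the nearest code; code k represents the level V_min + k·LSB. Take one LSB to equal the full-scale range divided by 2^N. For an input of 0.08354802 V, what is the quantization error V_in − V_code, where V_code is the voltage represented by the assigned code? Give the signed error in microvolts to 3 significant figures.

Full-scale range = 0.575 V − (-0.575 V) = 1.15 V. LSB = 1.15 V / 2^13 ≈ 140.4 µV.
(V_in − V_min)/LSB = (0.08354802 − (-0.575)) × 8192/1.15 = 4691.1525 → nearest code k = 4691.
V_code = -0.575 + (4691/8192) × 1.15 = 0.08352661133 V.
e = 0.08354802 − (0.08352661133) = +21.4 µV.

+21.4 µV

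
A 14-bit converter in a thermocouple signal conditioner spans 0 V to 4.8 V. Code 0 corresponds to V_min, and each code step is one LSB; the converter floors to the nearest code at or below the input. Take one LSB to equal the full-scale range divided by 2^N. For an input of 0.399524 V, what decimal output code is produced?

Range is 4.8 V. LSB = 4.8 V / 2^14 ≈ 293.0 µV.
V_in − V_min = 0.399524 − (0) = 0.399524 V.
Divide by LSB: 0.399524 × 16384/4.8 = 1363.7086.
Truncating gives code 1363.

1363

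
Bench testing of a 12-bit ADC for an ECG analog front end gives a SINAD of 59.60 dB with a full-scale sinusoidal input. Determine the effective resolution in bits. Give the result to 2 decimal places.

9.61 bits

Inverting SNR = 6.02 N + 1.76: N_eff = (59.60 − 1.76)/6.02 = 9.6080.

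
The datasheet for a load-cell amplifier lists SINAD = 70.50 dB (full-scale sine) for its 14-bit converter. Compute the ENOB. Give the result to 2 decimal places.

11.42 bits

ENOB = (70.50 − 1.76)/6.02 = 11.4186 bits.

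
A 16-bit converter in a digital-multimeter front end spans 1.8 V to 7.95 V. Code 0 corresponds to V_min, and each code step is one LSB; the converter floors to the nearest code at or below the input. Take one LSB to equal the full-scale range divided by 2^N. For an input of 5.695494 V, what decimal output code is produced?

41511

Range = 7.95 − (1.8) = 6.15 V. LSB = 6.15 V / 2^16 ≈ 93.84 µV.
(V_in − V_min) × 2^16/range = (5.695494 − (1.8)) × 65536/6.15 = 41511.398.
Floor → code = 41511.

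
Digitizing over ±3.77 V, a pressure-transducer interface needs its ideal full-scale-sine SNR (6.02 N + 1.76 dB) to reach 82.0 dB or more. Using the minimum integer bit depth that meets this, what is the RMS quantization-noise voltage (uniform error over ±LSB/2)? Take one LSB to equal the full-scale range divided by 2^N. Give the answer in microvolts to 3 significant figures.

133 µV

The full-scale span is 3.77 − (-3.77) = 7.54 V.
N ≥ (82.0 − 1.76)/6.02 = 13.329 → N_min = 14.
LSB = 7.54 V / 2^14 = 460.21 µV.
V_rms = LSB/√12 = 133 µV.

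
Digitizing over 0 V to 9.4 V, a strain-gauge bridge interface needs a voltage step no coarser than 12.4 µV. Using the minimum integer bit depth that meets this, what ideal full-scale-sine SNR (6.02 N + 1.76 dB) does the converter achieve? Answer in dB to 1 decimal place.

122.2 dB

Full-scale range = 9.4 V.
9.4 V / 12.4 µV = 758100. Since 2^19 = 524288 and 2^20 = 1048576, N = 20.
6.02(20) + 1.76 = 122.16 dB.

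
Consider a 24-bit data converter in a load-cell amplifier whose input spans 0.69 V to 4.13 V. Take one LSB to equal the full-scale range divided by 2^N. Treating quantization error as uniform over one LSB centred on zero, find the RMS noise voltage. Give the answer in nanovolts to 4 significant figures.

Full-scale range = 4.13 V − (0.69 V) = 3.44 V.
LSB = 3.44 V ÷ 2^24 = 3.44/16777216 V = 205.040 nV.
RMS of a uniform error over width LSB is LSB/√12 = 59.19 nV.

59.19 nV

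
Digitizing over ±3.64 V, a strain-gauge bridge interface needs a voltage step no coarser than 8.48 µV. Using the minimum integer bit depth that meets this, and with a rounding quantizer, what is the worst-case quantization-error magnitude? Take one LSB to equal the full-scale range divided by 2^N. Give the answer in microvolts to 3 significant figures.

The full-scale span is 3.64 − (-3.64) = 7.28 V.
7.28 V / 8.48 µV = 858500. Since 2^19 = 524288 and 2^20 = 1048576, N = 20.
LSB = 7.28 V / 2^20 = 6.9427 µV.
Half an LSB is 3.47 µV.

3.47 µV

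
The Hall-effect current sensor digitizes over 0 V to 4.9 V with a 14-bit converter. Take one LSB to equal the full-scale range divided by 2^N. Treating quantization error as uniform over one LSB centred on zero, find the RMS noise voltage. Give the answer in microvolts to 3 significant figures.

86.3 µV

V_FS = 4.9 V.
One LSB is 4.9 V / 16384 = 299.07 µV.
V_rms = LSB/√12 = 299.07 µV / √12 = 86.3 µV.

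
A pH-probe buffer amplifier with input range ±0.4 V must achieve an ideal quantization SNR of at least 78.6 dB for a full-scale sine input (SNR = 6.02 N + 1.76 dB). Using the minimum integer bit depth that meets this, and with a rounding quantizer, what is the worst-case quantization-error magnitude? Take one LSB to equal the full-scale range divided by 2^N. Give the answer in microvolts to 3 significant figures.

48.8 µV

Range = 0.4 − (-0.4) = 0.8 V.
Required N = ⌈(78.6 − 1.76)/6.02⌉ = ⌈12.764⌉ = 13.
One LSB is 0.8 V / 8192 = 97.656 µV.
|e|_max = LSB/2 = 48.8 µV.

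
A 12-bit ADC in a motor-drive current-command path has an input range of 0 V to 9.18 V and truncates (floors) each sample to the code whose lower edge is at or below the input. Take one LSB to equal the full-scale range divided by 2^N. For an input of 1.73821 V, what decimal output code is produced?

775

V_FS = 9.18 V. LSB = 9.18 V / 2^12 ≈ 2.241 mV.
code = ⌊(V_in − V_min)/LSB⌋ = ⌊(V_in − V_min) × 2^12 / range⌋
     = ⌊(1.73821 − (0)) × 4096 / 9.18⌋ = ⌊1.73821 × 4096/9.18⌋
     = ⌊775.567⌋ = 775.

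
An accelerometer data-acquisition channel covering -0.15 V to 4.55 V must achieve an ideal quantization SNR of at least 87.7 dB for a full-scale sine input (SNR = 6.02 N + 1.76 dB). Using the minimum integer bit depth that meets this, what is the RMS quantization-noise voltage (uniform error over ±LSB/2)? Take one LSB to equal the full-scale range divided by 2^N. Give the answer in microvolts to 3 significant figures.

41.4 µV

Range = 4.55 − (-0.15) = 4.7 V.
N ≥ (87.7 − 1.76)/6.02 = 14.276 → N_min = 15.
Step size = 4.7/32768 V = 143.43 µV.
V_rms = LSB/√12 = 41.4 µV.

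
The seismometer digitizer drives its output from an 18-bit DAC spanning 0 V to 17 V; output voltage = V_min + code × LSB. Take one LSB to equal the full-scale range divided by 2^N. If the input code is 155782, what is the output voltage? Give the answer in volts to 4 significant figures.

10.10 V

Span = 17 V. LSB = 17 V / 2^18.
V_out = 0 + 155782 × (17/262144) V
      = 0 V + 10.1024 V = 10.1024 V.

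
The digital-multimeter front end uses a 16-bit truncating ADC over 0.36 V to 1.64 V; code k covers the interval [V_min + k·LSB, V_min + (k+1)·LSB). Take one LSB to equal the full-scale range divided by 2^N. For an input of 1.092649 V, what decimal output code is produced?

37511

Span: 1.64 V − (0.36 V) = 1.28 V. LSB = 1.28 V / 2^16 ≈ 19.53 µV.
V_in − V_min = 1.092649 − (0.36) = 0.732649 V.
Divide by LSB: 0.732649 × 65536/1.28 = 37511.6288.
Truncating gives code 37511.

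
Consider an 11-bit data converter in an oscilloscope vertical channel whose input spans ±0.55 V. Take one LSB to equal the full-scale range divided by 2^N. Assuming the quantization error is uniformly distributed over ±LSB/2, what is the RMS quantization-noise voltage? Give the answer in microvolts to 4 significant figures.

Range = 0.55 − (-0.55) = 1.1 V.
LSB = 1.1 V ÷ 2^11 = 1.1/2048 V = 0.537109 mV.
For a uniform distribution on [−LSB/2, +LSB/2], V_rms = LSB/√12 = 0.537109 mV/3.4641 = 155.1 µV.

155.1 µV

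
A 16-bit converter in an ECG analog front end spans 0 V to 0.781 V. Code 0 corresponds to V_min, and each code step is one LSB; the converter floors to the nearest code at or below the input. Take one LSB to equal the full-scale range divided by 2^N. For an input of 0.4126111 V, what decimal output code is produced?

Span = 0.781 V. LSB = 0.781 V / 2^16 ≈ 11.92 µV.
V_in − V_min = 0.4126111 − (0) = 0.4126111 V.
Divide by LSB: 0.4126111 × 65536/0.781 = 34623.4072.
Truncating gives code 34623.

34623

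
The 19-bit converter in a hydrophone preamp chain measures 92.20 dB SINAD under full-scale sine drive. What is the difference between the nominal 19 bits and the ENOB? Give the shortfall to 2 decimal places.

3.98 bits

ENOB = (SINAD − 1.76)/6.02 = (92.20 − 1.76)/6.02 = 15.0233 bits.
19 − 15.0233 = 3.98 bits below nominal.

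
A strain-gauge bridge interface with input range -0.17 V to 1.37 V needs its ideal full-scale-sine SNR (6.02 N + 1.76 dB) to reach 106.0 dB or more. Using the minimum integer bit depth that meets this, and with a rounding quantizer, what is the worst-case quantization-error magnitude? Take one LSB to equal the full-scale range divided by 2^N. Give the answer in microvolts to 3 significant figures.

2.94 µV

Full-scale range = 1.37 V − (-0.17 V) = 1.54 V.
Solving 6.02 N ≥ 106.0 − 1.76: N ≥ 17.316. Round up → N = 18.
One LSB is 1.54 V / 262144 = 5.8746 µV.
Max error for round-to-nearest is LSB/2 = 2.94 µV.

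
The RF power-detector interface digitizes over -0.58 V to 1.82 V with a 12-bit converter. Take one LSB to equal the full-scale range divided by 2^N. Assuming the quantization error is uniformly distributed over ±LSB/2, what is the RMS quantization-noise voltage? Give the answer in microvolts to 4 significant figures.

Span: 1.82 V − (-0.58 V) = 2.4 V.
One LSB is 2.4 V / 4096 = 0.585938 mV.
For a uniform distribution on [−LSB/2, +LSB/2], V_rms = LSB/√12 = 0.585938 mV/3.4641 = 169.1 µV.

169.1 µV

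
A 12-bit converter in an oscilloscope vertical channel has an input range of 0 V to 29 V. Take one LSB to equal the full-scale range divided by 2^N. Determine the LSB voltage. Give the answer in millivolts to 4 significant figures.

Range is 29 V.
There are 2^12 = 4096 steps.
LSB = 29 V / 2^12 = 7.080 mV.

7.080 mV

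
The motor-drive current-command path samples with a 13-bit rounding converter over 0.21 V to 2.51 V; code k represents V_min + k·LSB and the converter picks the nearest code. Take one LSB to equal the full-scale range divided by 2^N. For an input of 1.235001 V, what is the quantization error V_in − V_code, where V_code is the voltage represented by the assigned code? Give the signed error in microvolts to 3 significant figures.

−60.0 µV

Full-scale range = 2.51 V − (0.21 V) = 2.3 V. LSB = 2.3 V / 2^13 ≈ 280.8 µV.
(V_in − V_min)/LSB = (1.235001 − (0.21)) × 8192/2.3 = 3650.7862 → nearest code k = 3651.
Reconstructed level: 0.21 + 3651 × 2.3/8192 V = 1.235061035 V.
e = 1.235001 − (1.235061035) = −60.0 µV.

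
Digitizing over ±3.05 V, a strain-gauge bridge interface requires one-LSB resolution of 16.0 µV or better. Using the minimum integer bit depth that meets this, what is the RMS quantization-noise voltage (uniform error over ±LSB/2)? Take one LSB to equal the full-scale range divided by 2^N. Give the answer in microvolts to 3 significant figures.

3.36 µV

Full-scale range = 3.05 V − (-3.05 V) = 6.1 V.
Need 2^N ≥ 6.1 V / 16.0 µV = 381200 → N_min = 19.
Step size = 6.1/524288 V = 11.635 µV.
σ_q = LSB/√12 = 11.635 µV/3.4641 = 3.36 µV.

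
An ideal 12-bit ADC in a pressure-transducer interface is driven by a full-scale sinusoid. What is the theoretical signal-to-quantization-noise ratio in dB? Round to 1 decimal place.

For an ideal N-bit converter with full-scale sine input, SNR = 6.02 N + 1.76 dB. SNR = 6.02 × 12 + 1.76 = 72.24 + 1.76 = 74.00 dB.

74.0 dB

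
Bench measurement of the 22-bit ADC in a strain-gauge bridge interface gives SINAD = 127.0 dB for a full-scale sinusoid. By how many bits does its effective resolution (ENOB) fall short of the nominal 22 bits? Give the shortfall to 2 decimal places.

ENOB = (SINAD − 1.76)/6.02 = (127.0 − 1.76)/6.02 = 20.8040 bits.
Shortfall = 22 − 20.8040 = 1.1960 bits.

1.20 bits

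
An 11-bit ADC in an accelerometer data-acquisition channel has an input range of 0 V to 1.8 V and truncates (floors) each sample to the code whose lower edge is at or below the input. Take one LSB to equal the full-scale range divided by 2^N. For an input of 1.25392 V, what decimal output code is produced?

Span = 1.8 V. LSB = 1.8 V / 2^11 ≈ 0.8789 mV.
code = ⌊(V_in − V_min)/LSB⌋ = ⌊(V_in − V_min) × 2^11 / range⌋
     = ⌊(1.25392 − (0)) × 2048 / 1.8⌋ = ⌊1.25392 × 2048/1.8⌋
     = ⌊1426.682⌋ = 1426.

1426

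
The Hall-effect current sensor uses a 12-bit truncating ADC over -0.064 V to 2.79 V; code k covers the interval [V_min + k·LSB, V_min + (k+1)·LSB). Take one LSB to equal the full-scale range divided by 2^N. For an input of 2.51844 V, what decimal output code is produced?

3706

Span: 2.79 V − (-0.064 V) = 2.854 V. LSB = 2.854 V / 2^12 ≈ 0.6968 mV.
V_in − V_min = 2.51844 − (-0.064) = 2.58244 V.
Divide by LSB: 2.58244 × 4096/2.854 = 3706.2629.
Truncating gives code 3706.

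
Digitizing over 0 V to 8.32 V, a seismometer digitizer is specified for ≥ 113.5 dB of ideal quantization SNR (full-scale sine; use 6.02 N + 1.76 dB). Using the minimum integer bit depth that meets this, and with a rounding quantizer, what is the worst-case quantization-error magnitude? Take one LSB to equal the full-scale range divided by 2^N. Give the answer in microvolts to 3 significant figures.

Full-scale range = 8.32 V.
Required N = ⌈(113.5 − 1.76)/6.02⌉ = ⌈18.561⌉ = 19.
LSB = 8.32 V ÷ 2^19 = 8.32/524288 V = 15.869 µV.
|e|_max = LSB/2 = 7.93 µV.

7.93 µV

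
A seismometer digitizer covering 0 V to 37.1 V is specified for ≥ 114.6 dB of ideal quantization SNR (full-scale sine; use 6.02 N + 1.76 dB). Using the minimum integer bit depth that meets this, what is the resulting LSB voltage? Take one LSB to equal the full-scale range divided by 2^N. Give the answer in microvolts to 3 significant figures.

70.8 µV

Span = 37.1 V.
Required N = ⌈(114.6 − 1.76)/6.02⌉ = ⌈18.744⌉ = 19.
One LSB is 37.1 V / 524288 = 70.8 µV.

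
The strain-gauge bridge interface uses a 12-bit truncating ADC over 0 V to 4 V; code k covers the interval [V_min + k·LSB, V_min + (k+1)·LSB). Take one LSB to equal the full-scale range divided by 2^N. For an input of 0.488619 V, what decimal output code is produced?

Full-scale range = 4 V. LSB = 4 V / 2^12 ≈ 0.9766 mV.
V_in − V_min = 0.488619 − (0) = 0.488619 V.
Divide by LSB: 0.488619 × 4096/4 = 500.3459.
Truncating gives code 500.

500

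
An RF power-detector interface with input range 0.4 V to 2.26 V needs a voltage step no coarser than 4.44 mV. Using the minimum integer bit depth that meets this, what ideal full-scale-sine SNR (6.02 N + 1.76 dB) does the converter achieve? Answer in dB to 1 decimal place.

Span: 2.26 V − (0.4 V) = 1.86 V.
1.86 V / 4.44 mV = 418.9. Since 2^8 = 256 and 2^9 = 512, N = 9.
6.02(9) + 1.76 = 55.94 dB.

55.9 dB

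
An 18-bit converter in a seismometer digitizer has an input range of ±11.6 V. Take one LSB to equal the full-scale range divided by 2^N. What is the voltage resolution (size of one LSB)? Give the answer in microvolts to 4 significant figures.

88.50 µV

Span: 11.6 V − (-11.6 V) = 23.2 V.
Number of codes = 2^18 = 262144.
Step size = 23.2/262144 V = 88.50 µV.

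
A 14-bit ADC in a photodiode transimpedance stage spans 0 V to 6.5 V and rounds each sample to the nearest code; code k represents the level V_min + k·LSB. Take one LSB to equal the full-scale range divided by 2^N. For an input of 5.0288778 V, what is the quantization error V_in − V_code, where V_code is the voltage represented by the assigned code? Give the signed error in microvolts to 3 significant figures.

Span = 6.5 V. LSB = 6.5 V / 2^14 ≈ 396.7 µV.
(5.0288778 − (0)) / LSB = 5.0288778 × 16384/6.5 = 12675.8668. Nearest integer: k = 12676.
V_code = 0 + (12676/16384) × 6.5 = 5.0289306641 V.
Error = V_in − V_code = 5.0288778 − (5.0289306641) = −52.9 µV.

−52.9 µV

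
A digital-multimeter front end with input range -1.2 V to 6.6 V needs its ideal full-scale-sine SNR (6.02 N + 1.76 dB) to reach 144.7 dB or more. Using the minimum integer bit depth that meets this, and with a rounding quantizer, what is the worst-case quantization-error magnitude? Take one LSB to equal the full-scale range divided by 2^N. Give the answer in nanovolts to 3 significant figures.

232 nV

Span: 6.6 V − (-1.2 V) = 7.8 V.
N ≥ (144.7 − 1.76)/6.02 = 23.744 → N_min = 24.
LSB = 7.8 V ÷ 2^24 = 7.8/16777216 V = 464.92 nV.
Max error for round-to-nearest is LSB/2 = 232 nV.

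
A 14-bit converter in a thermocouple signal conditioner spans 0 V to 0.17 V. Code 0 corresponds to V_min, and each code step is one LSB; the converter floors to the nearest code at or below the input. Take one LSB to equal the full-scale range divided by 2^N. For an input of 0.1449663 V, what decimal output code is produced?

Range is 0.17 V. LSB = 0.17 V / 2^14 ≈ 10.38 µV.
(V_in − V_min) × 2^14/range = (0.1449663 − (0)) × 16384/0.17 = 13971.340.
Floor → code = 13971.

13971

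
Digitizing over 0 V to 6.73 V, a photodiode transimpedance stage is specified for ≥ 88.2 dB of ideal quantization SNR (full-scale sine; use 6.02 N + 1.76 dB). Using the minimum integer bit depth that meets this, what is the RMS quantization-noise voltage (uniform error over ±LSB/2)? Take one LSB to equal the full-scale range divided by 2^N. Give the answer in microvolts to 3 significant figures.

59.3 µV

Span = 6.73 V.
Solving 6.02 N ≥ 88.2 − 1.76: N ≥ 14.359. Round up → N = 15.
One LSB is 6.73 V / 32768 = 205.38 µV.
RMS noise = LSB/√12 = 59.3 µV.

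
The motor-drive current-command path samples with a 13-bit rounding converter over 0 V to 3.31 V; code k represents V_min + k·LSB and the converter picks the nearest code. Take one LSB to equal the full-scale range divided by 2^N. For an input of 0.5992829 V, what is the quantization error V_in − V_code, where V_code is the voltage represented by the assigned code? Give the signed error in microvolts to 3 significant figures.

Span = 3.31 V. LSB = 3.31 V / 2^13 ≈ 404.1 µV.
(0.5992829 − (0)) / LSB = 0.5992829 × 8192/3.31 = 1483.1799. Nearest integer: k = 1483.
V_code = 0 + (1483/8192) × 3.31 = 0.5992102051 V.
e = 0.5992829 − (0.5992102051) = +72.7 µV.

+72.7 µV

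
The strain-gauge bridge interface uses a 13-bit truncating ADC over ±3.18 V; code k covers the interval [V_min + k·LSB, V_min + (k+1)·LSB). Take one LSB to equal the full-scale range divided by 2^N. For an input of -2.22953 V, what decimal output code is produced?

1224

Range = 3.18 − (-3.18) = 6.36 V. LSB = 6.36 V / 2^13 ≈ 0.7764 mV.
code = ⌊(V_in − V_min)/LSB⌋ = ⌊(V_in − V_min) × 2^13 / range⌋
     = ⌊(-2.22953 − (-3.18)) × 8192 / 6.36⌋ = ⌊0.95047 × 8192/6.36⌋
     = ⌊1224.253⌋ = 1224.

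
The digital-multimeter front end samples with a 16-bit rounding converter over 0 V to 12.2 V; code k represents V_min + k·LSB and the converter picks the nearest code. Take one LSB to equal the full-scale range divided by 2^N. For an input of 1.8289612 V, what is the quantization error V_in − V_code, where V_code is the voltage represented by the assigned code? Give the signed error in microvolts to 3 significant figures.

V_FS = 12.2 V. LSB = 12.2 V / 2^16 ≈ 186.2 µV.
(V_in − V_min)/LSB = (1.8289612 − (0)) × 65536/12.2 = 9824.8198 → nearest code k = 9825.
Reconstructed level: 0 + 9825 × 12.2/65536 V = 1.8289947510 V.
Error = V_in − V_code = 1.8289612 − (1.8289947510) = −33.6 µV.

−33.6 µV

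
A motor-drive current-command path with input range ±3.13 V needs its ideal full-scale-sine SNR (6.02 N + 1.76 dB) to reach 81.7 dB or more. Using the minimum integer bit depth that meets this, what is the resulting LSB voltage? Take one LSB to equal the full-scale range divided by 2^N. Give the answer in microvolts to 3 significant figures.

382 µV

Full-scale range = 3.13 V − (-3.13 V) = 6.26 V.
Required N = ⌈(81.7 − 1.76)/6.02⌉ = ⌈13.279⌉ = 14.
Step size = 6.26/16384 V = 382 µV.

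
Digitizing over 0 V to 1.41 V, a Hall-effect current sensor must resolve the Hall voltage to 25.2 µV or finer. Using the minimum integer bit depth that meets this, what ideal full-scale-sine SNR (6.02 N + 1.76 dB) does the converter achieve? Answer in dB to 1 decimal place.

Range is 1.41 V.
Required number of levels: 1.41/25.2 µV = 55952; smallest N with 2^N ≥ that is 16.
SNR = 6.02 × 16 + 1.76 = 98.08 dB.

98.1 dB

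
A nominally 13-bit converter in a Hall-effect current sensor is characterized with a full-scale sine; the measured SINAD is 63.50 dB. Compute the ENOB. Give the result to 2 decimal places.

ENOB = (SINAD − 1.76) / 6.02 = (63.50 − 1.76) / 6.02 = 61.74 / 6.02 = 10.2558.

10.26 bits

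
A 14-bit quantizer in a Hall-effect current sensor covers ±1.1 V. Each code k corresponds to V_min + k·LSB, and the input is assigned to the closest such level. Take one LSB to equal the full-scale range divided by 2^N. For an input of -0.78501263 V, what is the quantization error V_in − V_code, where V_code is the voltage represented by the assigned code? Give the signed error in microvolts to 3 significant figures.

Range = 1.1 − (-1.1) = 2.2 V. LSB = 2.2 V / 2^14 ≈ 134.3 µV.
(-0.78501263 − (-1.1)) / LSB = 0.31498737 × 16384/2.2 = 2345.7969. Nearest integer: k = 2346.
V_code = V_min + k × range/2^14 = -1.1 + 2346 × 2.2/16384 = -0.78498535156 V.
Error = V_in − V_code = -0.78501263 − (-0.78498535156) = −27.3 µV.

−27.3 µV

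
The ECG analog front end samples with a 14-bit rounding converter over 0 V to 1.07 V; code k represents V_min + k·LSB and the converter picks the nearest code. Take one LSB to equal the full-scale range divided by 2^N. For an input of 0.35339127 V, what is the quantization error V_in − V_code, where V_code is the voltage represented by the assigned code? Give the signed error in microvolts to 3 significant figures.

Span = 1.07 V. LSB = 1.07 V / 2^14 ≈ 65.31 µV.
(V_in − V_min)/LSB = (0.35339127 − (0)) × 16384/1.07 = 5411.1800 → nearest code k = 5411.
Reconstructed level: 0 + 5411 × 1.07/16384 V = 0.35337951660 V.
V_in − V_code = 0.35339127 − (0.35337951660) = +11.8 µV.

+11.8 µV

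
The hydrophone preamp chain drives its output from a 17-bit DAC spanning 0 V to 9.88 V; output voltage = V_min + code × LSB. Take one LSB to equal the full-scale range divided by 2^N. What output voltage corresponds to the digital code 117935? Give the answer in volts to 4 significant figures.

Full-scale range = 9.88 V. LSB = 9.88 V / 2^17.
V_out = 0 + 117935 × (9.88/131072) V
      = 0 + 8.88975 = 8.88975 V.

8.890 V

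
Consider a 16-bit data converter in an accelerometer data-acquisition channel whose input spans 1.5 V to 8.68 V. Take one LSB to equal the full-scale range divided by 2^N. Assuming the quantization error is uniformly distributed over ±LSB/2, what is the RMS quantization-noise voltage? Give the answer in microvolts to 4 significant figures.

31.63 µV

Full-scale range = 8.68 V − (1.5 V) = 7.18 V.
Step size = 7.18/65536 V = 109.558 µV.
σ_q = LSB/√12 = 109.558 µV/3.4641 = 31.63 µV.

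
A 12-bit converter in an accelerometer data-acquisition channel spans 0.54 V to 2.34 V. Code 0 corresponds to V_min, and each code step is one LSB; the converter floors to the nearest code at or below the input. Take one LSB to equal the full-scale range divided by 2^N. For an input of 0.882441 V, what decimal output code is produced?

Range = 2.34 − (0.54) = 1.8 V. LSB = 1.8 V / 2^12 ≈ 439.5 µV.
V_in − V_min = 0.882441 − (0.54) = 0.342441 V.
Divide by LSB: 0.342441 × 4096/1.8 = 779.2435.
Truncating gives code 779.

779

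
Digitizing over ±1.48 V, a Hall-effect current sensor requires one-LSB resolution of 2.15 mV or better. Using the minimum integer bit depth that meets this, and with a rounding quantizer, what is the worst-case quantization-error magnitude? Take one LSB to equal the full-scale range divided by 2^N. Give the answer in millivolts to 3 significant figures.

0.723 mV

Range = 1.48 − (-1.48) = 2.96 V.
2.96 V / 2.15 mV = 1377. Since 2^10 = 1024 and 2^11 = 2048, N = 11.
LSB = 2.96 V / 2^11 = 1.4453 mV.
Max error for round-to-nearest is LSB/2 = 0.723 mV.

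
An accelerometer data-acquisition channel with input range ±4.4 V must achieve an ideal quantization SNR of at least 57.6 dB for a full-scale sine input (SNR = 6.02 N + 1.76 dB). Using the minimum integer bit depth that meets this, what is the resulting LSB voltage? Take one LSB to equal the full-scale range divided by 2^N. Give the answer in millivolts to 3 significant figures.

8.59 mV

Range = 4.4 − (-4.4) = 8.8 V.
Required N = ⌈(57.6 − 1.76)/6.02⌉ = ⌈9.276⌉ = 10.
Step size = 8.8/1024 V = 8.59 mV.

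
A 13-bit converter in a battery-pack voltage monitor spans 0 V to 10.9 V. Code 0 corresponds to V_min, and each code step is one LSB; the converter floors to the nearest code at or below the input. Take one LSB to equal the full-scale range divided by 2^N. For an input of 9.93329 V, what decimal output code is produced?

Full-scale range = 10.9 V. LSB = 10.9 V / 2^13 ≈ 1.331 mV.
V_in − V_min = 9.93329 − (0) = 9.93329 V.
Divide by LSB: 9.93329 × 8192/10.9 = 7465.4598.
Truncating gives code 7465.

7465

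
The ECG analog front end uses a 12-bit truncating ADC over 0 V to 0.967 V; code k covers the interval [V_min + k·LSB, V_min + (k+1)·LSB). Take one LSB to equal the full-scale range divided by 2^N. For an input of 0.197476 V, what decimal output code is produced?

836

V_FS = 0.967 V. LSB = 0.967 V / 2^12 ≈ 236.1 µV.
V_in − V_min = 0.197476 − (0) = 0.197476 V.
Divide by LSB: 0.197476 × 4096/0.967 = 836.4650.
Truncating gives code 836.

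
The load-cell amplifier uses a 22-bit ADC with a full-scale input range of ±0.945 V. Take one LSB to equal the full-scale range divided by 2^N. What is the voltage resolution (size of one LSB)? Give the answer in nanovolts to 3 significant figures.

Range = 0.945 − (-0.945) = 1.89 V.
There are 2^22 = 4194304 steps.
One LSB is 1.89 V / 4194304 = 451 nV.

451 nV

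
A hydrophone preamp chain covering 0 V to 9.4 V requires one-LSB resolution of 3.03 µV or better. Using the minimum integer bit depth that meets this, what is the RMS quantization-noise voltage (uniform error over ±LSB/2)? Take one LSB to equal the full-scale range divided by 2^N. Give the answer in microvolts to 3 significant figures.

0.647 µV

Full-scale range = 9.4 V.
Required number of levels: 9.4/3.03 µV = 3.1023e6; smallest N with 2^N ≥ that is 22.
Step size = 9.4/4194304 V = 2.2411 µV.
V_rms = LSB/√12 = 0.647 µV.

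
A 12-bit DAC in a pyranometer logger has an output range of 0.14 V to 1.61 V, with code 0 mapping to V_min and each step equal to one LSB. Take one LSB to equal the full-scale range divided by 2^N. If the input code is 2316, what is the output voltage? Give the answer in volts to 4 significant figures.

Full-scale range = 1.61 V − (0.14 V) = 1.47 V. LSB = 1.47 V / 2^12.
V_out = V_min + code × LSB = 0.14 V + 2316 × 1.47 V / 4096
      = 0.14 + 0.831182 = 0.971182 V.

0.9712 V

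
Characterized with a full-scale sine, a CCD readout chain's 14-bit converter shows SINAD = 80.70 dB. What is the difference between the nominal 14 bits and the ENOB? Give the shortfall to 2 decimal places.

ENOB = (SINAD − 1.76)/6.02 = (80.70 − 1.76)/6.02 = 13.1130 bits.
Shortfall = 14 − 13.1130 = 0.8870 bits.

0.89 bits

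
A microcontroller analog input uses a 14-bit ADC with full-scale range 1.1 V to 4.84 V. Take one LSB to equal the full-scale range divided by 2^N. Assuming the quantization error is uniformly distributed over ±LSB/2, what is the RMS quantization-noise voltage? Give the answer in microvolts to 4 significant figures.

Full-scale range = 4.84 V − (1.1 V) = 3.74 V.
Step size = 3.74/16384 V = 228.271 µV.
V_rms = LSB/√12 = 228.271 µV / √12 = 65.90 µV.

65.90 µV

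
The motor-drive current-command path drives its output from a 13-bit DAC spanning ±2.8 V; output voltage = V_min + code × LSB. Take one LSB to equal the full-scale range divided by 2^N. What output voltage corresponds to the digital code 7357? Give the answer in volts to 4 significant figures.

Full-scale range = 2.8 V − (-2.8 V) = 5.6 V. LSB = 5.6 V / 2^13.
V_out = -2.8 + 7357 × (5.6/8192) V
      = -2.8 V + 5.02920 V = 2.22920 V.

2.229 V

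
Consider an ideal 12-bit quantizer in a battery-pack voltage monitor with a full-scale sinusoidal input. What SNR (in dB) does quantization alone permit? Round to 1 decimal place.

74.0 dB

6.02(12) + 1.76 = 72.24 + 1.76 = 74.00 dB.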